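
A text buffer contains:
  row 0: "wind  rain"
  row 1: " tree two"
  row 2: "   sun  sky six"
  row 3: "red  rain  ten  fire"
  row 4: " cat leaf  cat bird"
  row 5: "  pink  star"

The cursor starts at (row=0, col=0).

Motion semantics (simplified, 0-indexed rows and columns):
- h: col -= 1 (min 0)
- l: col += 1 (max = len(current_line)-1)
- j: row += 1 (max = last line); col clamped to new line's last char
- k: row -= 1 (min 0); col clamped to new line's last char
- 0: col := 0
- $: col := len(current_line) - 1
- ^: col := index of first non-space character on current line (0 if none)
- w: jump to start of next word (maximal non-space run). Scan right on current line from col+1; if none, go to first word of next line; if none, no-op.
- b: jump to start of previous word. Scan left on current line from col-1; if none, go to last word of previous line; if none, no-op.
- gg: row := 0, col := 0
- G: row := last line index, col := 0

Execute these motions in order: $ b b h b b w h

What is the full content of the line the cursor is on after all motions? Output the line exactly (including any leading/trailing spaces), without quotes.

After 1 ($): row=0 col=9 char='n'
After 2 (b): row=0 col=6 char='r'
After 3 (b): row=0 col=0 char='w'
After 4 (h): row=0 col=0 char='w'
After 5 (b): row=0 col=0 char='w'
After 6 (b): row=0 col=0 char='w'
After 7 (w): row=0 col=6 char='r'
After 8 (h): row=0 col=5 char='_'

Answer: wind  rain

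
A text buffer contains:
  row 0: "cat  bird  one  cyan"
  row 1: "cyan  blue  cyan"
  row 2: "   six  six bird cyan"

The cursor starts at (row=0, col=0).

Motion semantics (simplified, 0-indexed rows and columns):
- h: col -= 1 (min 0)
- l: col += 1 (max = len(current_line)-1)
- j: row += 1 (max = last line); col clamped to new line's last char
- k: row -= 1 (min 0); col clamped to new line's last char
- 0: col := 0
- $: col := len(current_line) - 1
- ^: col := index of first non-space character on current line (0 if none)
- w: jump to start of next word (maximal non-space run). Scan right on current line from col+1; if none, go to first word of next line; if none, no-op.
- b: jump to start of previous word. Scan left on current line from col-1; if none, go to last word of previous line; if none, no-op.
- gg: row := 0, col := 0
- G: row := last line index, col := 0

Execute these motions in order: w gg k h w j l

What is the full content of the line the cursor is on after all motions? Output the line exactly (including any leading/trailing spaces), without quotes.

Answer: cyan  blue  cyan

Derivation:
After 1 (w): row=0 col=5 char='b'
After 2 (gg): row=0 col=0 char='c'
After 3 (k): row=0 col=0 char='c'
After 4 (h): row=0 col=0 char='c'
After 5 (w): row=0 col=5 char='b'
After 6 (j): row=1 col=5 char='_'
After 7 (l): row=1 col=6 char='b'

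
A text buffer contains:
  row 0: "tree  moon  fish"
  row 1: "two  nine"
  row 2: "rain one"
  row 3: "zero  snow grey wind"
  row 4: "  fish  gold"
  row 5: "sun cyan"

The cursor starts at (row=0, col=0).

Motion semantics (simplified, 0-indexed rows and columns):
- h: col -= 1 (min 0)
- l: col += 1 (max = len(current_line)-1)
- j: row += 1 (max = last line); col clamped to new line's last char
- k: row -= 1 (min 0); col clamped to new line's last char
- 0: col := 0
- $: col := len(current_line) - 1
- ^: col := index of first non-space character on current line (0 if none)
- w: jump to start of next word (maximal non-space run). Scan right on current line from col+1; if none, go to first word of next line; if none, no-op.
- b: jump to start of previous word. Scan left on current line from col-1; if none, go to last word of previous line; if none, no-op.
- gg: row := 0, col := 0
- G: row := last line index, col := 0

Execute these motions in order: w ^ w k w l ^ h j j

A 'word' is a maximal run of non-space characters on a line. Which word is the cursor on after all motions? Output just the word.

Answer: rain

Derivation:
After 1 (w): row=0 col=6 char='m'
After 2 (^): row=0 col=0 char='t'
After 3 (w): row=0 col=6 char='m'
After 4 (k): row=0 col=6 char='m'
After 5 (w): row=0 col=12 char='f'
After 6 (l): row=0 col=13 char='i'
After 7 (^): row=0 col=0 char='t'
After 8 (h): row=0 col=0 char='t'
After 9 (j): row=1 col=0 char='t'
After 10 (j): row=2 col=0 char='r'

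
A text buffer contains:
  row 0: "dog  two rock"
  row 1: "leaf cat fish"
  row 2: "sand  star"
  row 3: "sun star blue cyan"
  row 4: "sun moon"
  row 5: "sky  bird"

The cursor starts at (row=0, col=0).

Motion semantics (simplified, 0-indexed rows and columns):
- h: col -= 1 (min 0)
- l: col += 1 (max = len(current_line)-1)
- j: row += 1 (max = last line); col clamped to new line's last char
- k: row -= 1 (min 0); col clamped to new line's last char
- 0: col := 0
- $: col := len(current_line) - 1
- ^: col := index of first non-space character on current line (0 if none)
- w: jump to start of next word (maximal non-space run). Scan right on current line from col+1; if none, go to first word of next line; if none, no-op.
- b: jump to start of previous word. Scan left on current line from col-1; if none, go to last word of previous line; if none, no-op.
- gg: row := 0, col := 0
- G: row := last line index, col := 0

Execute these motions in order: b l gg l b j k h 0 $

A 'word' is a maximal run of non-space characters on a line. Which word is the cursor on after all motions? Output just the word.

After 1 (b): row=0 col=0 char='d'
After 2 (l): row=0 col=1 char='o'
After 3 (gg): row=0 col=0 char='d'
After 4 (l): row=0 col=1 char='o'
After 5 (b): row=0 col=0 char='d'
After 6 (j): row=1 col=0 char='l'
After 7 (k): row=0 col=0 char='d'
After 8 (h): row=0 col=0 char='d'
After 9 (0): row=0 col=0 char='d'
After 10 ($): row=0 col=12 char='k'

Answer: rock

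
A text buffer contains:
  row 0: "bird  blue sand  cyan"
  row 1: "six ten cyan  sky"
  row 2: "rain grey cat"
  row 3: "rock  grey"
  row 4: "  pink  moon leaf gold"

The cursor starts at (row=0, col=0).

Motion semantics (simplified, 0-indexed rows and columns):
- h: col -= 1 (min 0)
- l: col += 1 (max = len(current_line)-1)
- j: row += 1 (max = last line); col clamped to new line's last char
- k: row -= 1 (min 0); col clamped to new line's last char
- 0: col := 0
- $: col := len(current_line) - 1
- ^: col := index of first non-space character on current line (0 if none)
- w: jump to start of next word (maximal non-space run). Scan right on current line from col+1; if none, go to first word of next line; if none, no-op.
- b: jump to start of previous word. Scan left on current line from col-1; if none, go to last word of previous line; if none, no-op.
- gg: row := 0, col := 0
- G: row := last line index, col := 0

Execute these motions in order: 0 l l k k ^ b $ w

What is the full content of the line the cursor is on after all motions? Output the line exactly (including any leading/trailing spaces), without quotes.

Answer: six ten cyan  sky

Derivation:
After 1 (0): row=0 col=0 char='b'
After 2 (l): row=0 col=1 char='i'
After 3 (l): row=0 col=2 char='r'
After 4 (k): row=0 col=2 char='r'
After 5 (k): row=0 col=2 char='r'
After 6 (^): row=0 col=0 char='b'
After 7 (b): row=0 col=0 char='b'
After 8 ($): row=0 col=20 char='n'
After 9 (w): row=1 col=0 char='s'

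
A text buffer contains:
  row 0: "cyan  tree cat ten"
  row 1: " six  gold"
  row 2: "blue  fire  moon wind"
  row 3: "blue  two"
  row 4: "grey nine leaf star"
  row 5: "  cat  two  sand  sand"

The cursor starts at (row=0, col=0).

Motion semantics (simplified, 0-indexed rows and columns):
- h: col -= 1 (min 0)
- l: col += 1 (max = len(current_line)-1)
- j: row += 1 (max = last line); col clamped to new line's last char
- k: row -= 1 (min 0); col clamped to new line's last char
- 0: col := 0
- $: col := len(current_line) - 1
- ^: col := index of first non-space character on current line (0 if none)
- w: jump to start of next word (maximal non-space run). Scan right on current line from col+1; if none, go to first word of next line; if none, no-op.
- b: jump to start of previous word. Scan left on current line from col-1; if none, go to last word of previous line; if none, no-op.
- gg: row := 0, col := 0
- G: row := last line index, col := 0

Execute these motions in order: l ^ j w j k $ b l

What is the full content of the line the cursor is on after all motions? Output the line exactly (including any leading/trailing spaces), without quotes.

After 1 (l): row=0 col=1 char='y'
After 2 (^): row=0 col=0 char='c'
After 3 (j): row=1 col=0 char='_'
After 4 (w): row=1 col=1 char='s'
After 5 (j): row=2 col=1 char='l'
After 6 (k): row=1 col=1 char='s'
After 7 ($): row=1 col=9 char='d'
After 8 (b): row=1 col=6 char='g'
After 9 (l): row=1 col=7 char='o'

Answer:  six  gold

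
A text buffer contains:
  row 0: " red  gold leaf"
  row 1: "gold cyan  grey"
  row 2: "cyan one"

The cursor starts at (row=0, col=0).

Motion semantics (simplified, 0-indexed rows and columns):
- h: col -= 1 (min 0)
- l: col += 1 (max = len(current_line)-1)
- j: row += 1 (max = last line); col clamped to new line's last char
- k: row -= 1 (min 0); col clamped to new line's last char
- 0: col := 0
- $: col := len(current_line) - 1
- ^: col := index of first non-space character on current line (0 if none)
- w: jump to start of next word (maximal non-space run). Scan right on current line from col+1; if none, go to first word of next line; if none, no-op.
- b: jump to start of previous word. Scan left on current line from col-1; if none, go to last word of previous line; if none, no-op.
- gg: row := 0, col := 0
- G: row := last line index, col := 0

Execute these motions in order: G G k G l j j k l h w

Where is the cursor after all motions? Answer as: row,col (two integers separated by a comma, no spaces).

After 1 (G): row=2 col=0 char='c'
After 2 (G): row=2 col=0 char='c'
After 3 (k): row=1 col=0 char='g'
After 4 (G): row=2 col=0 char='c'
After 5 (l): row=2 col=1 char='y'
After 6 (j): row=2 col=1 char='y'
After 7 (j): row=2 col=1 char='y'
After 8 (k): row=1 col=1 char='o'
After 9 (l): row=1 col=2 char='l'
After 10 (h): row=1 col=1 char='o'
After 11 (w): row=1 col=5 char='c'

Answer: 1,5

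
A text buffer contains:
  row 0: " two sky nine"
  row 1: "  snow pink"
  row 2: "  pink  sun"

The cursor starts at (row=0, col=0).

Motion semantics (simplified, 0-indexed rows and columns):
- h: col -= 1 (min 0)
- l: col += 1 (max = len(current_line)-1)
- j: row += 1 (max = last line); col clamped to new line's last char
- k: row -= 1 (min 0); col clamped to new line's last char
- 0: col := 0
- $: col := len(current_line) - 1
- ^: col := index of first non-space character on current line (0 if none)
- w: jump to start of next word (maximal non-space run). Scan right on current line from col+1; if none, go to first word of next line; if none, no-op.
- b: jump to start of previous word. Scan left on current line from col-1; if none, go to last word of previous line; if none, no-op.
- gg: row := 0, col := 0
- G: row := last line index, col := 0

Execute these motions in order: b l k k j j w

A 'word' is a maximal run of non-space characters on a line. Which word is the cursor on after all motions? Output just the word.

After 1 (b): row=0 col=0 char='_'
After 2 (l): row=0 col=1 char='t'
After 3 (k): row=0 col=1 char='t'
After 4 (k): row=0 col=1 char='t'
After 5 (j): row=1 col=1 char='_'
After 6 (j): row=2 col=1 char='_'
After 7 (w): row=2 col=2 char='p'

Answer: pink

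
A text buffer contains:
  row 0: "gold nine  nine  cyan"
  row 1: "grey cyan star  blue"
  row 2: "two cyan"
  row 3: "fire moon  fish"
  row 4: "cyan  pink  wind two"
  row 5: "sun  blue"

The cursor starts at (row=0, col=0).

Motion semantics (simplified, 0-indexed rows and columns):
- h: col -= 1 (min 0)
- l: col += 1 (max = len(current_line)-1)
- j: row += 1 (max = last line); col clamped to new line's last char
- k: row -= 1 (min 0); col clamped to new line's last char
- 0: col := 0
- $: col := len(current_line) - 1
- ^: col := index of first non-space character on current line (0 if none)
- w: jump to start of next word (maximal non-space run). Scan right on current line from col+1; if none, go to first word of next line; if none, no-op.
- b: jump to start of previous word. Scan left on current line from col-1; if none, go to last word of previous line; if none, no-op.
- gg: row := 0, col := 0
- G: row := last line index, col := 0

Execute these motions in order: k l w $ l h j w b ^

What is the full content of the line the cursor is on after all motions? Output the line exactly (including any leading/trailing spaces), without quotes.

Answer: grey cyan star  blue

Derivation:
After 1 (k): row=0 col=0 char='g'
After 2 (l): row=0 col=1 char='o'
After 3 (w): row=0 col=5 char='n'
After 4 ($): row=0 col=20 char='n'
After 5 (l): row=0 col=20 char='n'
After 6 (h): row=0 col=19 char='a'
After 7 (j): row=1 col=19 char='e'
After 8 (w): row=2 col=0 char='t'
After 9 (b): row=1 col=16 char='b'
After 10 (^): row=1 col=0 char='g'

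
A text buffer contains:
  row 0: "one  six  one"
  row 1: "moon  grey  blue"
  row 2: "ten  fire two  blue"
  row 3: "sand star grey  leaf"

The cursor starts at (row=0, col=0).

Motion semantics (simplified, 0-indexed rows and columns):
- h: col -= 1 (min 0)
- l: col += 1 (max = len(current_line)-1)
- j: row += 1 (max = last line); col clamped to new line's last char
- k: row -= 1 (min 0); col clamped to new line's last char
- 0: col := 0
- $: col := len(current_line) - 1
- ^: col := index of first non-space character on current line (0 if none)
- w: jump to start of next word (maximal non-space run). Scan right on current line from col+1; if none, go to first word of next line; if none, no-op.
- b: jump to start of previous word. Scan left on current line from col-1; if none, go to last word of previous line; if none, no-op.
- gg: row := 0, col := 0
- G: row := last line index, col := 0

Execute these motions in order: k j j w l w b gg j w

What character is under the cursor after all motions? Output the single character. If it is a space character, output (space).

Answer: g

Derivation:
After 1 (k): row=0 col=0 char='o'
After 2 (j): row=1 col=0 char='m'
After 3 (j): row=2 col=0 char='t'
After 4 (w): row=2 col=5 char='f'
After 5 (l): row=2 col=6 char='i'
After 6 (w): row=2 col=10 char='t'
After 7 (b): row=2 col=5 char='f'
After 8 (gg): row=0 col=0 char='o'
After 9 (j): row=1 col=0 char='m'
After 10 (w): row=1 col=6 char='g'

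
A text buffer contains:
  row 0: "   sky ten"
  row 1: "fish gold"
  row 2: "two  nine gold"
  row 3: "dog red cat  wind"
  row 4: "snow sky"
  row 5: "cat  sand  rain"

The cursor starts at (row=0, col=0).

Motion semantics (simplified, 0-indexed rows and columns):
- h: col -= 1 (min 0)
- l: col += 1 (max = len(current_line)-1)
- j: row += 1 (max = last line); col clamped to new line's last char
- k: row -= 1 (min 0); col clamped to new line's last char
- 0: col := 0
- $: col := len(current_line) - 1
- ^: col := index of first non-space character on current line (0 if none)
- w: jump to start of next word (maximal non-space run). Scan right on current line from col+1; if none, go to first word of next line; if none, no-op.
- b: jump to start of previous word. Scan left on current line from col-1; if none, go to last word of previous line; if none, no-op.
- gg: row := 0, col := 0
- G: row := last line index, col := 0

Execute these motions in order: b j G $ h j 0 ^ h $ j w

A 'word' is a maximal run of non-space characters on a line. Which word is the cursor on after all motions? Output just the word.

After 1 (b): row=0 col=0 char='_'
After 2 (j): row=1 col=0 char='f'
After 3 (G): row=5 col=0 char='c'
After 4 ($): row=5 col=14 char='n'
After 5 (h): row=5 col=13 char='i'
After 6 (j): row=5 col=13 char='i'
After 7 (0): row=5 col=0 char='c'
After 8 (^): row=5 col=0 char='c'
After 9 (h): row=5 col=0 char='c'
After 10 ($): row=5 col=14 char='n'
After 11 (j): row=5 col=14 char='n'
After 12 (w): row=5 col=14 char='n'

Answer: rain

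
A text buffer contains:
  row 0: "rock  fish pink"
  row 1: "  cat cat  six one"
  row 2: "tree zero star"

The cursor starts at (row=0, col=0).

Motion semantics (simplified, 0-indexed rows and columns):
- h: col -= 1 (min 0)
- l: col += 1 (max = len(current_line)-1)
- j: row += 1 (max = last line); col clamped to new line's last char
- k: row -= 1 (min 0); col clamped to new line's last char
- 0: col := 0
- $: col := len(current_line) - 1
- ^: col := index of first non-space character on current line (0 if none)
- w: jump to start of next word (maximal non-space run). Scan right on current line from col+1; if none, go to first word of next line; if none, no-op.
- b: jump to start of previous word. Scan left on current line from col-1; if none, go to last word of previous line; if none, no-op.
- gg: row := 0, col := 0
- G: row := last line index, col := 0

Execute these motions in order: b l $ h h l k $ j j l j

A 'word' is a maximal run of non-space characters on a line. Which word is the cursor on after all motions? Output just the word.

Answer: star

Derivation:
After 1 (b): row=0 col=0 char='r'
After 2 (l): row=0 col=1 char='o'
After 3 ($): row=0 col=14 char='k'
After 4 (h): row=0 col=13 char='n'
After 5 (h): row=0 col=12 char='i'
After 6 (l): row=0 col=13 char='n'
After 7 (k): row=0 col=13 char='n'
After 8 ($): row=0 col=14 char='k'
After 9 (j): row=1 col=14 char='_'
After 10 (j): row=2 col=13 char='r'
After 11 (l): row=2 col=13 char='r'
After 12 (j): row=2 col=13 char='r'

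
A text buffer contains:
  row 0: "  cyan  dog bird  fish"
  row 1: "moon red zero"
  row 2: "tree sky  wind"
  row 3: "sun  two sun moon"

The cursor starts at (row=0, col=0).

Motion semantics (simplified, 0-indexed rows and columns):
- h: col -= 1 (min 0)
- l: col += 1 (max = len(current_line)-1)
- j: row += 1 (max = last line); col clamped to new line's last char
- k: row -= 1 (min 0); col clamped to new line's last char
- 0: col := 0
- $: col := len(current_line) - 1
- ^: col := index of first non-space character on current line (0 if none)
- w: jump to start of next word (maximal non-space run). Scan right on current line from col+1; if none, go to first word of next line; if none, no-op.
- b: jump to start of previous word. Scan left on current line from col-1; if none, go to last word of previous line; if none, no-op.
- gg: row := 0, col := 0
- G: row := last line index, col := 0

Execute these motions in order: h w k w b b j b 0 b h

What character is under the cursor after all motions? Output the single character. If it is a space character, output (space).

After 1 (h): row=0 col=0 char='_'
After 2 (w): row=0 col=2 char='c'
After 3 (k): row=0 col=2 char='c'
After 4 (w): row=0 col=8 char='d'
After 5 (b): row=0 col=2 char='c'
After 6 (b): row=0 col=2 char='c'
After 7 (j): row=1 col=2 char='o'
After 8 (b): row=1 col=0 char='m'
After 9 (0): row=1 col=0 char='m'
After 10 (b): row=0 col=18 char='f'
After 11 (h): row=0 col=17 char='_'

Answer: (space)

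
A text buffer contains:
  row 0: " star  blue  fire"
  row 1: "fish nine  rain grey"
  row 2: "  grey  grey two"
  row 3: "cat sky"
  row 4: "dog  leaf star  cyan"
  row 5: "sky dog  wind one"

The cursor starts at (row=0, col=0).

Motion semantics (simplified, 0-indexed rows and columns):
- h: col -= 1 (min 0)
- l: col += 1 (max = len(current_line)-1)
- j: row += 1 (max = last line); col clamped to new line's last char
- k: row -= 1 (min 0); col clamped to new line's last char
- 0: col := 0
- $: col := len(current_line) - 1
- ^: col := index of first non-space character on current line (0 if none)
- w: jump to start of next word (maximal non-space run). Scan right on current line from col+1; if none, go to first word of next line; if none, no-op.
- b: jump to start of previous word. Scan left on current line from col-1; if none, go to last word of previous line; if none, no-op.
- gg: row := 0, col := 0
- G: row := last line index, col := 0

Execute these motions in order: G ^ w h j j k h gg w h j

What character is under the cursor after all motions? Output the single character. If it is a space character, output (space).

After 1 (G): row=5 col=0 char='s'
After 2 (^): row=5 col=0 char='s'
After 3 (w): row=5 col=4 char='d'
After 4 (h): row=5 col=3 char='_'
After 5 (j): row=5 col=3 char='_'
After 6 (j): row=5 col=3 char='_'
After 7 (k): row=4 col=3 char='_'
After 8 (h): row=4 col=2 char='g'
After 9 (gg): row=0 col=0 char='_'
After 10 (w): row=0 col=1 char='s'
After 11 (h): row=0 col=0 char='_'
After 12 (j): row=1 col=0 char='f'

Answer: f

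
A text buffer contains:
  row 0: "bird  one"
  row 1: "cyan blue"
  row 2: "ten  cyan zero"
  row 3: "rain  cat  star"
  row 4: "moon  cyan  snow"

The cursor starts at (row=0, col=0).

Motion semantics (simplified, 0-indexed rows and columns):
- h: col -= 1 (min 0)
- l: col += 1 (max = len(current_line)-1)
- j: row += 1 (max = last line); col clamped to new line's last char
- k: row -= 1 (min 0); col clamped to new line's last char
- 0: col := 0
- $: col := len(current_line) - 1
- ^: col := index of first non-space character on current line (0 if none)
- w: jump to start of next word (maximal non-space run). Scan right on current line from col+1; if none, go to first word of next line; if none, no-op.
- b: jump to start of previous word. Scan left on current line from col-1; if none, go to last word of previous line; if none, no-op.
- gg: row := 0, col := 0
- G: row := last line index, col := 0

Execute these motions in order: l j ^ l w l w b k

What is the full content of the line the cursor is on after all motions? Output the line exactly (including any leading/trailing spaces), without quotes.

Answer: bird  one

Derivation:
After 1 (l): row=0 col=1 char='i'
After 2 (j): row=1 col=1 char='y'
After 3 (^): row=1 col=0 char='c'
After 4 (l): row=1 col=1 char='y'
After 5 (w): row=1 col=5 char='b'
After 6 (l): row=1 col=6 char='l'
After 7 (w): row=2 col=0 char='t'
After 8 (b): row=1 col=5 char='b'
After 9 (k): row=0 col=5 char='_'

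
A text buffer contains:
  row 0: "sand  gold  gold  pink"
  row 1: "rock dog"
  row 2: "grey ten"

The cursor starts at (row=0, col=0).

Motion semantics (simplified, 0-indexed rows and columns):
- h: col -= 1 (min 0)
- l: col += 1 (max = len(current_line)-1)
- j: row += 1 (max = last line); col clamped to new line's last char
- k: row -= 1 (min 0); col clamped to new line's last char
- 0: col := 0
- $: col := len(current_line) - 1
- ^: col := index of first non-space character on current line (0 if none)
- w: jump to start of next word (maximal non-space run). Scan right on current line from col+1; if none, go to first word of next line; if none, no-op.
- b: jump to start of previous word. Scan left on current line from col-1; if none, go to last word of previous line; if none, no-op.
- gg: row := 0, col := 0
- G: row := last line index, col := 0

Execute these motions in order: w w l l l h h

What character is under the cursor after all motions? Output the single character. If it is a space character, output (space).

After 1 (w): row=0 col=6 char='g'
After 2 (w): row=0 col=12 char='g'
After 3 (l): row=0 col=13 char='o'
After 4 (l): row=0 col=14 char='l'
After 5 (l): row=0 col=15 char='d'
After 6 (h): row=0 col=14 char='l'
After 7 (h): row=0 col=13 char='o'

Answer: o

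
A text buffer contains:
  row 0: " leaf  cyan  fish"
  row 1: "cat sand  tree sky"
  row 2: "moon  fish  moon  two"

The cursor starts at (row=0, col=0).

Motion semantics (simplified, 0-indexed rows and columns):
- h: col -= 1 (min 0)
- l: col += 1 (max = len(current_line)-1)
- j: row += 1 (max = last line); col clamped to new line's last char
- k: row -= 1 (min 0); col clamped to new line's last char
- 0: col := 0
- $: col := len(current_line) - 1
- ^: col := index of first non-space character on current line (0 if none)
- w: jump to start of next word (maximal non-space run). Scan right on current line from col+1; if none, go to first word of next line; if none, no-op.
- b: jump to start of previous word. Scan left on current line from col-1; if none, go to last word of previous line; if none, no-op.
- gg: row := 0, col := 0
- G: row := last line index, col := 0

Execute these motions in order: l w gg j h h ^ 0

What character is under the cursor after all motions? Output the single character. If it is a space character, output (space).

After 1 (l): row=0 col=1 char='l'
After 2 (w): row=0 col=7 char='c'
After 3 (gg): row=0 col=0 char='_'
After 4 (j): row=1 col=0 char='c'
After 5 (h): row=1 col=0 char='c'
After 6 (h): row=1 col=0 char='c'
After 7 (^): row=1 col=0 char='c'
After 8 (0): row=1 col=0 char='c'

Answer: c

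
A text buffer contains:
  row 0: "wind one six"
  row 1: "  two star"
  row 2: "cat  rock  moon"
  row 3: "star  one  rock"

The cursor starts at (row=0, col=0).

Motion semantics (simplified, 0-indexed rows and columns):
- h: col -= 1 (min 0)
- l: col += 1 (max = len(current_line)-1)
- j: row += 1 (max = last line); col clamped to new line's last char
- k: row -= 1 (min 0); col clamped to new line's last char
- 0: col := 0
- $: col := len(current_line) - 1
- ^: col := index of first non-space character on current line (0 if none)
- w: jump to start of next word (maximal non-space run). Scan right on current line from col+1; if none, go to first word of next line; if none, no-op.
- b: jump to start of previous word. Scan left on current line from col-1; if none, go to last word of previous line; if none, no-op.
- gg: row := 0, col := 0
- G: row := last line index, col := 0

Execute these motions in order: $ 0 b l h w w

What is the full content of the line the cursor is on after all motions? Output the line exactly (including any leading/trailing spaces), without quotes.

Answer: wind one six

Derivation:
After 1 ($): row=0 col=11 char='x'
After 2 (0): row=0 col=0 char='w'
After 3 (b): row=0 col=0 char='w'
After 4 (l): row=0 col=1 char='i'
After 5 (h): row=0 col=0 char='w'
After 6 (w): row=0 col=5 char='o'
After 7 (w): row=0 col=9 char='s'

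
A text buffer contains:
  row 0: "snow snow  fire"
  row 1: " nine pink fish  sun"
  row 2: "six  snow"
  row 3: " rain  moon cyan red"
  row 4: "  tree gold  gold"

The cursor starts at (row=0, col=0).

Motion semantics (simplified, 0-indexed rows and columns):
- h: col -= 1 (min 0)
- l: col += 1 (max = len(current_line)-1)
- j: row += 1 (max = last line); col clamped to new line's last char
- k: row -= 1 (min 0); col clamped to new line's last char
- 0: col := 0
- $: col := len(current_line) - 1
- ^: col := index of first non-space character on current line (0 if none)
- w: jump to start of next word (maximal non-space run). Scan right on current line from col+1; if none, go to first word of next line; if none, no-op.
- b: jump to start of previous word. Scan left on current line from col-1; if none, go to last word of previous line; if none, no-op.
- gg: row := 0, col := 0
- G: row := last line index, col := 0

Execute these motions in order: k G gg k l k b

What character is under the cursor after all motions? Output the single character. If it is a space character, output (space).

Answer: s

Derivation:
After 1 (k): row=0 col=0 char='s'
After 2 (G): row=4 col=0 char='_'
After 3 (gg): row=0 col=0 char='s'
After 4 (k): row=0 col=0 char='s'
After 5 (l): row=0 col=1 char='n'
After 6 (k): row=0 col=1 char='n'
After 7 (b): row=0 col=0 char='s'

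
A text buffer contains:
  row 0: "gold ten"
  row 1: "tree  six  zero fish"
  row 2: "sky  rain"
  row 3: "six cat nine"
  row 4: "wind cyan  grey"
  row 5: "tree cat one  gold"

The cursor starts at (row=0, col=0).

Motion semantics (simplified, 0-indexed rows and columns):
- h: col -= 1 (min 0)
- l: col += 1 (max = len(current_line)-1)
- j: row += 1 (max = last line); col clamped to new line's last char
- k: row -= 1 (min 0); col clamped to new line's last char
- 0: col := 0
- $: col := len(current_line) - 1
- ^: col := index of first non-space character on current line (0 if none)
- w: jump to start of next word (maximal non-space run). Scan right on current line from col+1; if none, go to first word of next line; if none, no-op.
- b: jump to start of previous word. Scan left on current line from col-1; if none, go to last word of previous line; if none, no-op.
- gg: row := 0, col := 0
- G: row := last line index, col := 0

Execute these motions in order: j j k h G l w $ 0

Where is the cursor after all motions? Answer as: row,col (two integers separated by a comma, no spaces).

After 1 (j): row=1 col=0 char='t'
After 2 (j): row=2 col=0 char='s'
After 3 (k): row=1 col=0 char='t'
After 4 (h): row=1 col=0 char='t'
After 5 (G): row=5 col=0 char='t'
After 6 (l): row=5 col=1 char='r'
After 7 (w): row=5 col=5 char='c'
After 8 ($): row=5 col=17 char='d'
After 9 (0): row=5 col=0 char='t'

Answer: 5,0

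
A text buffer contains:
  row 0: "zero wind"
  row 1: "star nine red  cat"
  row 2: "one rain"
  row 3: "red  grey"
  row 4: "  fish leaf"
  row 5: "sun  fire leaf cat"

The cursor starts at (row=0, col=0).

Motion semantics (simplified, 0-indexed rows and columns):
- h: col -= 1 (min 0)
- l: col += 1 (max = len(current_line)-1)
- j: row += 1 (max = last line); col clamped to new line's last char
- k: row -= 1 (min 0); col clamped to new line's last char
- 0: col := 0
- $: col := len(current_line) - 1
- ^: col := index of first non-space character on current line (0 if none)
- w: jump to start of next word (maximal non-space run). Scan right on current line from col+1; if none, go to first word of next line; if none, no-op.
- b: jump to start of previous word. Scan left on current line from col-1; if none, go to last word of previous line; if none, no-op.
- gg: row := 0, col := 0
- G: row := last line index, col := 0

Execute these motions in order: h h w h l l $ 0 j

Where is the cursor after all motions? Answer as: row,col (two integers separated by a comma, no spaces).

Answer: 1,0

Derivation:
After 1 (h): row=0 col=0 char='z'
After 2 (h): row=0 col=0 char='z'
After 3 (w): row=0 col=5 char='w'
After 4 (h): row=0 col=4 char='_'
After 5 (l): row=0 col=5 char='w'
After 6 (l): row=0 col=6 char='i'
After 7 ($): row=0 col=8 char='d'
After 8 (0): row=0 col=0 char='z'
After 9 (j): row=1 col=0 char='s'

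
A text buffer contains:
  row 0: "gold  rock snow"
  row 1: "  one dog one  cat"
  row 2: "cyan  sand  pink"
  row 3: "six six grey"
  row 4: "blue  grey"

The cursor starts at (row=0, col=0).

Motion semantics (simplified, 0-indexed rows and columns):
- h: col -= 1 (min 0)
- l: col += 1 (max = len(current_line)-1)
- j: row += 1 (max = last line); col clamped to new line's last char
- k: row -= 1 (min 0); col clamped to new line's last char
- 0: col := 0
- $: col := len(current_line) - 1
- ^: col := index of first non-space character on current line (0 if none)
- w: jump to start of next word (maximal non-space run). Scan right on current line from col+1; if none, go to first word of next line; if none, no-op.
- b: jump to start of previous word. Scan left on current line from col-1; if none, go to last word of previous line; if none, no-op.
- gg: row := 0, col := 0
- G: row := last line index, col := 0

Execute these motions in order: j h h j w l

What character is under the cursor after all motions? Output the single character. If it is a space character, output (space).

After 1 (j): row=1 col=0 char='_'
After 2 (h): row=1 col=0 char='_'
After 3 (h): row=1 col=0 char='_'
After 4 (j): row=2 col=0 char='c'
After 5 (w): row=2 col=6 char='s'
After 6 (l): row=2 col=7 char='a'

Answer: a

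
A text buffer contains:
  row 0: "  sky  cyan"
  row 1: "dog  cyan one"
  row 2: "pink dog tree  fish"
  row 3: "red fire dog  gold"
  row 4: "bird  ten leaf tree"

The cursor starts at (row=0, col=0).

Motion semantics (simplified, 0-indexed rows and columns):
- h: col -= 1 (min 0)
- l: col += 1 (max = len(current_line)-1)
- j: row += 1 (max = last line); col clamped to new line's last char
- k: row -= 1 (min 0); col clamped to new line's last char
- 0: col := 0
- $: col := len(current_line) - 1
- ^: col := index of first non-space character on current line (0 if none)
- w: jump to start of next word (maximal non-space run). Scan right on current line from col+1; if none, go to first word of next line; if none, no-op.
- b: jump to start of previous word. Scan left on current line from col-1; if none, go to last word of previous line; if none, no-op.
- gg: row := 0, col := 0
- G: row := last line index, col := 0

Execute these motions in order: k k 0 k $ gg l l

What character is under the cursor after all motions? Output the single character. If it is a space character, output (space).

Answer: s

Derivation:
After 1 (k): row=0 col=0 char='_'
After 2 (k): row=0 col=0 char='_'
After 3 (0): row=0 col=0 char='_'
After 4 (k): row=0 col=0 char='_'
After 5 ($): row=0 col=10 char='n'
After 6 (gg): row=0 col=0 char='_'
After 7 (l): row=0 col=1 char='_'
After 8 (l): row=0 col=2 char='s'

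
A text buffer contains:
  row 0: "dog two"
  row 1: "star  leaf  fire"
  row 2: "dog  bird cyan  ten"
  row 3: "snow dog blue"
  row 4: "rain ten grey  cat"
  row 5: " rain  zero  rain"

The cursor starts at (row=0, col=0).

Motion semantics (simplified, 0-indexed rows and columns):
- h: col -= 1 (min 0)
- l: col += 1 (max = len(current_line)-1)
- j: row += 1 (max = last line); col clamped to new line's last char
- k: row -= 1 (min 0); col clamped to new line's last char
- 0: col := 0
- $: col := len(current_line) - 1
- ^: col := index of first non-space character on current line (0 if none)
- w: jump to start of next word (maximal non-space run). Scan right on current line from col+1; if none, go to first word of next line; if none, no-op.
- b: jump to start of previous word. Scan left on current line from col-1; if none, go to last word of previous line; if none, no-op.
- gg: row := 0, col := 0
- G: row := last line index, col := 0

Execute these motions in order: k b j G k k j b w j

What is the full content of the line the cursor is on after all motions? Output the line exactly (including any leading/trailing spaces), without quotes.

Answer:  rain  zero  rain

Derivation:
After 1 (k): row=0 col=0 char='d'
After 2 (b): row=0 col=0 char='d'
After 3 (j): row=1 col=0 char='s'
After 4 (G): row=5 col=0 char='_'
After 5 (k): row=4 col=0 char='r'
After 6 (k): row=3 col=0 char='s'
After 7 (j): row=4 col=0 char='r'
After 8 (b): row=3 col=9 char='b'
After 9 (w): row=4 col=0 char='r'
After 10 (j): row=5 col=0 char='_'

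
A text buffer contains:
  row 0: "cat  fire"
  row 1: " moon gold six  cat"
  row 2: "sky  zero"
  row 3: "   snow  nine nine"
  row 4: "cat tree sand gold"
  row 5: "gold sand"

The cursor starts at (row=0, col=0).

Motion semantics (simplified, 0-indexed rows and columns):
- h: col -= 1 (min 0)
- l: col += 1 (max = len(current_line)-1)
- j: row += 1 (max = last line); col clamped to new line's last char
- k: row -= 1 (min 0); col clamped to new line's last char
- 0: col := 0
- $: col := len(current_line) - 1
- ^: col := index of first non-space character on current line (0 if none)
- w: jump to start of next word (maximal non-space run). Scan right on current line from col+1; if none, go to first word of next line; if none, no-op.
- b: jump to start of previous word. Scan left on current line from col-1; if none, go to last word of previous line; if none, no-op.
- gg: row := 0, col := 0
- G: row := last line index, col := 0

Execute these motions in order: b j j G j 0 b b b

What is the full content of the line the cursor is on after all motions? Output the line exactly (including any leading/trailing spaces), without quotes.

After 1 (b): row=0 col=0 char='c'
After 2 (j): row=1 col=0 char='_'
After 3 (j): row=2 col=0 char='s'
After 4 (G): row=5 col=0 char='g'
After 5 (j): row=5 col=0 char='g'
After 6 (0): row=5 col=0 char='g'
After 7 (b): row=4 col=14 char='g'
After 8 (b): row=4 col=9 char='s'
After 9 (b): row=4 col=4 char='t'

Answer: cat tree sand gold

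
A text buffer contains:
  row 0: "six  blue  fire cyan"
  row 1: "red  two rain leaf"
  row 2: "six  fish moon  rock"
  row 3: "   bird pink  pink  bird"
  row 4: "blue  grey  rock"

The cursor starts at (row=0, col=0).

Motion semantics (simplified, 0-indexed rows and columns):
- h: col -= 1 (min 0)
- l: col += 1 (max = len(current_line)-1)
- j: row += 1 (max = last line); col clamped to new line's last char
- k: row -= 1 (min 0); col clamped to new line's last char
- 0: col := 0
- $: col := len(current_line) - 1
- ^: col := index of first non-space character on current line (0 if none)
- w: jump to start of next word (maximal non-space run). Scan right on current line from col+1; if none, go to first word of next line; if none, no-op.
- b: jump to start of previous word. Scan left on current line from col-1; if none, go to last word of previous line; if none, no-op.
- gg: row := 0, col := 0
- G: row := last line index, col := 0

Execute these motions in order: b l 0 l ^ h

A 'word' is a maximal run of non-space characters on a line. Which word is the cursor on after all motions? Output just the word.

Answer: six

Derivation:
After 1 (b): row=0 col=0 char='s'
After 2 (l): row=0 col=1 char='i'
After 3 (0): row=0 col=0 char='s'
After 4 (l): row=0 col=1 char='i'
After 5 (^): row=0 col=0 char='s'
After 6 (h): row=0 col=0 char='s'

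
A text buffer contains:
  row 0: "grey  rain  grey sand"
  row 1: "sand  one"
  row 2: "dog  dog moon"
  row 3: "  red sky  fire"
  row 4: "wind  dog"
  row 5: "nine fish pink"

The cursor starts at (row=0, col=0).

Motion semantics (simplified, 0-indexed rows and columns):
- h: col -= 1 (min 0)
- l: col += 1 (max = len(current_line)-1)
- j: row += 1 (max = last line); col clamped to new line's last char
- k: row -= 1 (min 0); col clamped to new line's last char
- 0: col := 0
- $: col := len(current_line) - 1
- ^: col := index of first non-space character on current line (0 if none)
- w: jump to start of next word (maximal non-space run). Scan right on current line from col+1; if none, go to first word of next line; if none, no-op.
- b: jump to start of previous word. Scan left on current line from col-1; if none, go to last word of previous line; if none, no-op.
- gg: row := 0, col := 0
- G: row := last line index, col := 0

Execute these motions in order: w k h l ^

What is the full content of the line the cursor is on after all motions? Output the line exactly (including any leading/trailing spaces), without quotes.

After 1 (w): row=0 col=6 char='r'
After 2 (k): row=0 col=6 char='r'
After 3 (h): row=0 col=5 char='_'
After 4 (l): row=0 col=6 char='r'
After 5 (^): row=0 col=0 char='g'

Answer: grey  rain  grey sand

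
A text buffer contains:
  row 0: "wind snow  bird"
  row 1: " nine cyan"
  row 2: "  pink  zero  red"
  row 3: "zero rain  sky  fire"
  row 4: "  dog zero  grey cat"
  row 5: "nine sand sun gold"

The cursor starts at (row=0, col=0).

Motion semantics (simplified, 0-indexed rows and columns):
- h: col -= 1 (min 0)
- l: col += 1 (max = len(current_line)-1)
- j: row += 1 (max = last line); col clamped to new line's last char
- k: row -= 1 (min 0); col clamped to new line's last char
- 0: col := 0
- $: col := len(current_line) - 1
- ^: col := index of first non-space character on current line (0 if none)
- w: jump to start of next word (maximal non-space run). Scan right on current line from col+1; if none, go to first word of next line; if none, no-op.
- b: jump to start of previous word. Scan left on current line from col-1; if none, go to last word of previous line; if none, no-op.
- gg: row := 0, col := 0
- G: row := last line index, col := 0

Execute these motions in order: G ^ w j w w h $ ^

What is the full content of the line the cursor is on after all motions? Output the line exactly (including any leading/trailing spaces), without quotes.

After 1 (G): row=5 col=0 char='n'
After 2 (^): row=5 col=0 char='n'
After 3 (w): row=5 col=5 char='s'
After 4 (j): row=5 col=5 char='s'
After 5 (w): row=5 col=10 char='s'
After 6 (w): row=5 col=14 char='g'
After 7 (h): row=5 col=13 char='_'
After 8 ($): row=5 col=17 char='d'
After 9 (^): row=5 col=0 char='n'

Answer: nine sand sun gold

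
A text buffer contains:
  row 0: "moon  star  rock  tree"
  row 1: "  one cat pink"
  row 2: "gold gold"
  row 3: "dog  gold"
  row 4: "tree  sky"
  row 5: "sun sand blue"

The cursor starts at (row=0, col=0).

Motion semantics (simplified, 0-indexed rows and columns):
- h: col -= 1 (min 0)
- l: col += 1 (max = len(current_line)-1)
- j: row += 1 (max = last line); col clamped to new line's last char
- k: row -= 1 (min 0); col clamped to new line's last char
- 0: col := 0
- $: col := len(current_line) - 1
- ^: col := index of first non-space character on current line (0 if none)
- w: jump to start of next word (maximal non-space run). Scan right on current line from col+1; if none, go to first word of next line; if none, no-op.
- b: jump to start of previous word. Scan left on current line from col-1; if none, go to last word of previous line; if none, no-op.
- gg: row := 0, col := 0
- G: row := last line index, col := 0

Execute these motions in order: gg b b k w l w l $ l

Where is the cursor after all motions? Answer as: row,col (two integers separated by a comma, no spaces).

Answer: 0,21

Derivation:
After 1 (gg): row=0 col=0 char='m'
After 2 (b): row=0 col=0 char='m'
After 3 (b): row=0 col=0 char='m'
After 4 (k): row=0 col=0 char='m'
After 5 (w): row=0 col=6 char='s'
After 6 (l): row=0 col=7 char='t'
After 7 (w): row=0 col=12 char='r'
After 8 (l): row=0 col=13 char='o'
After 9 ($): row=0 col=21 char='e'
After 10 (l): row=0 col=21 char='e'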